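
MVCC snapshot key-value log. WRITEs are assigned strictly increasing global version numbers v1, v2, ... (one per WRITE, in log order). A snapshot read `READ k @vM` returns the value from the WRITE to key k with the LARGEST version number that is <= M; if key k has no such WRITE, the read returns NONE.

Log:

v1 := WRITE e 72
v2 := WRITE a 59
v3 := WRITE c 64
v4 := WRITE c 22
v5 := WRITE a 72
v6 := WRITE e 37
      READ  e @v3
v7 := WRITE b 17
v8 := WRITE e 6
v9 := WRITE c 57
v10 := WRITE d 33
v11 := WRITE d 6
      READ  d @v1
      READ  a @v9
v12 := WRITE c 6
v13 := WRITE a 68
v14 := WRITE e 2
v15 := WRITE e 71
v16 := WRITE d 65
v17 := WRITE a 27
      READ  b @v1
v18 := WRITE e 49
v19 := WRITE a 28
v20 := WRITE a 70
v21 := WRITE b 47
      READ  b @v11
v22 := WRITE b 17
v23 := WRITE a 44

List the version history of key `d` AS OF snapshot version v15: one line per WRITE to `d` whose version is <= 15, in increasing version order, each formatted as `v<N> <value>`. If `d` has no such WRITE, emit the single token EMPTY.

Answer: v10 33
v11 6

Derivation:
Scan writes for key=d with version <= 15:
  v1 WRITE e 72 -> skip
  v2 WRITE a 59 -> skip
  v3 WRITE c 64 -> skip
  v4 WRITE c 22 -> skip
  v5 WRITE a 72 -> skip
  v6 WRITE e 37 -> skip
  v7 WRITE b 17 -> skip
  v8 WRITE e 6 -> skip
  v9 WRITE c 57 -> skip
  v10 WRITE d 33 -> keep
  v11 WRITE d 6 -> keep
  v12 WRITE c 6 -> skip
  v13 WRITE a 68 -> skip
  v14 WRITE e 2 -> skip
  v15 WRITE e 71 -> skip
  v16 WRITE d 65 -> drop (> snap)
  v17 WRITE a 27 -> skip
  v18 WRITE e 49 -> skip
  v19 WRITE a 28 -> skip
  v20 WRITE a 70 -> skip
  v21 WRITE b 47 -> skip
  v22 WRITE b 17 -> skip
  v23 WRITE a 44 -> skip
Collected: [(10, 33), (11, 6)]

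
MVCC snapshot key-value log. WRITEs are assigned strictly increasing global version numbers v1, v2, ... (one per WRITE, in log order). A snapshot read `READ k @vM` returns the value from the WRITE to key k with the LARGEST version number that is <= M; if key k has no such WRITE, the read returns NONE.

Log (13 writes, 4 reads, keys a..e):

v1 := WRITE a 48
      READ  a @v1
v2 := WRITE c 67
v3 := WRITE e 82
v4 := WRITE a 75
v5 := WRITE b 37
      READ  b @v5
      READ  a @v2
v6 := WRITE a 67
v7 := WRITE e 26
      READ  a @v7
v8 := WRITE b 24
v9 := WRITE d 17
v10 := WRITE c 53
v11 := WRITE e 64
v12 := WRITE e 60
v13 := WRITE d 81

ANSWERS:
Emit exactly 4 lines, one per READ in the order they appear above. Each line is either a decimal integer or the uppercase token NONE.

v1: WRITE a=48  (a history now [(1, 48)])
READ a @v1: history=[(1, 48)] -> pick v1 -> 48
v2: WRITE c=67  (c history now [(2, 67)])
v3: WRITE e=82  (e history now [(3, 82)])
v4: WRITE a=75  (a history now [(1, 48), (4, 75)])
v5: WRITE b=37  (b history now [(5, 37)])
READ b @v5: history=[(5, 37)] -> pick v5 -> 37
READ a @v2: history=[(1, 48), (4, 75)] -> pick v1 -> 48
v6: WRITE a=67  (a history now [(1, 48), (4, 75), (6, 67)])
v7: WRITE e=26  (e history now [(3, 82), (7, 26)])
READ a @v7: history=[(1, 48), (4, 75), (6, 67)] -> pick v6 -> 67
v8: WRITE b=24  (b history now [(5, 37), (8, 24)])
v9: WRITE d=17  (d history now [(9, 17)])
v10: WRITE c=53  (c history now [(2, 67), (10, 53)])
v11: WRITE e=64  (e history now [(3, 82), (7, 26), (11, 64)])
v12: WRITE e=60  (e history now [(3, 82), (7, 26), (11, 64), (12, 60)])
v13: WRITE d=81  (d history now [(9, 17), (13, 81)])

Answer: 48
37
48
67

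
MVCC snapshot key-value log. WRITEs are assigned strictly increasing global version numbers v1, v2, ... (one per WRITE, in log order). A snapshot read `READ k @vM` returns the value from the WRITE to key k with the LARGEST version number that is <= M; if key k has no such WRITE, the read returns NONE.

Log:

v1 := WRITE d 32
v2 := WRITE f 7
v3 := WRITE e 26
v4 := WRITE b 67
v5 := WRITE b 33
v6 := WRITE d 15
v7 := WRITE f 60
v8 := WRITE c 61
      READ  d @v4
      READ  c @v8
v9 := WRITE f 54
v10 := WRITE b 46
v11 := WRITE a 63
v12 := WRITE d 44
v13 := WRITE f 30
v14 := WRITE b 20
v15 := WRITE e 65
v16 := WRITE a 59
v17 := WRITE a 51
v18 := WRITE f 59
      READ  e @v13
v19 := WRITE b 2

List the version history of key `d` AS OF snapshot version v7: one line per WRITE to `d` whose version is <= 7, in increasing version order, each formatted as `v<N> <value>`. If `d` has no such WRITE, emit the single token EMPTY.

Answer: v1 32
v6 15

Derivation:
Scan writes for key=d with version <= 7:
  v1 WRITE d 32 -> keep
  v2 WRITE f 7 -> skip
  v3 WRITE e 26 -> skip
  v4 WRITE b 67 -> skip
  v5 WRITE b 33 -> skip
  v6 WRITE d 15 -> keep
  v7 WRITE f 60 -> skip
  v8 WRITE c 61 -> skip
  v9 WRITE f 54 -> skip
  v10 WRITE b 46 -> skip
  v11 WRITE a 63 -> skip
  v12 WRITE d 44 -> drop (> snap)
  v13 WRITE f 30 -> skip
  v14 WRITE b 20 -> skip
  v15 WRITE e 65 -> skip
  v16 WRITE a 59 -> skip
  v17 WRITE a 51 -> skip
  v18 WRITE f 59 -> skip
  v19 WRITE b 2 -> skip
Collected: [(1, 32), (6, 15)]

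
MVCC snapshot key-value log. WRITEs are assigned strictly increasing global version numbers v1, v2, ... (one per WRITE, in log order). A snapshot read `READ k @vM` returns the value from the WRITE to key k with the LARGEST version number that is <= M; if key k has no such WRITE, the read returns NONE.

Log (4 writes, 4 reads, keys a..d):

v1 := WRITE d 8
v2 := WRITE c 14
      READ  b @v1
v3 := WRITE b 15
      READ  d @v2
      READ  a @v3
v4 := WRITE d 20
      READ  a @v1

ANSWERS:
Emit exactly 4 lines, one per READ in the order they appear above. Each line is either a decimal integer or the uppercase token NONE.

v1: WRITE d=8  (d history now [(1, 8)])
v2: WRITE c=14  (c history now [(2, 14)])
READ b @v1: history=[] -> no version <= 1 -> NONE
v3: WRITE b=15  (b history now [(3, 15)])
READ d @v2: history=[(1, 8)] -> pick v1 -> 8
READ a @v3: history=[] -> no version <= 3 -> NONE
v4: WRITE d=20  (d history now [(1, 8), (4, 20)])
READ a @v1: history=[] -> no version <= 1 -> NONE

Answer: NONE
8
NONE
NONE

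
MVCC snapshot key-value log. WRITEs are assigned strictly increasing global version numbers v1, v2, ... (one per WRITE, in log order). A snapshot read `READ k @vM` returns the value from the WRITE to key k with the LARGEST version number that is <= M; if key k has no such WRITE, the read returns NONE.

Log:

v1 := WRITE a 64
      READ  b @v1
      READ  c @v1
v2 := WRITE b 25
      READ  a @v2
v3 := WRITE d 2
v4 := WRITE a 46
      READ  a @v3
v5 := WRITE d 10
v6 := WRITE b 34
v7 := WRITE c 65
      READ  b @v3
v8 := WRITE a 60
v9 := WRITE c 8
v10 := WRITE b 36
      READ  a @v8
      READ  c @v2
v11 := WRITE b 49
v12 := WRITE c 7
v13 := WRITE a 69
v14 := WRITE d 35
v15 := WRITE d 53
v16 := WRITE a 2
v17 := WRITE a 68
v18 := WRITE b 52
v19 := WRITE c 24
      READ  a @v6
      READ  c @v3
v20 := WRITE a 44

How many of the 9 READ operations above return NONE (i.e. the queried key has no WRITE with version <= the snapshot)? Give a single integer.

v1: WRITE a=64  (a history now [(1, 64)])
READ b @v1: history=[] -> no version <= 1 -> NONE
READ c @v1: history=[] -> no version <= 1 -> NONE
v2: WRITE b=25  (b history now [(2, 25)])
READ a @v2: history=[(1, 64)] -> pick v1 -> 64
v3: WRITE d=2  (d history now [(3, 2)])
v4: WRITE a=46  (a history now [(1, 64), (4, 46)])
READ a @v3: history=[(1, 64), (4, 46)] -> pick v1 -> 64
v5: WRITE d=10  (d history now [(3, 2), (5, 10)])
v6: WRITE b=34  (b history now [(2, 25), (6, 34)])
v7: WRITE c=65  (c history now [(7, 65)])
READ b @v3: history=[(2, 25), (6, 34)] -> pick v2 -> 25
v8: WRITE a=60  (a history now [(1, 64), (4, 46), (8, 60)])
v9: WRITE c=8  (c history now [(7, 65), (9, 8)])
v10: WRITE b=36  (b history now [(2, 25), (6, 34), (10, 36)])
READ a @v8: history=[(1, 64), (4, 46), (8, 60)] -> pick v8 -> 60
READ c @v2: history=[(7, 65), (9, 8)] -> no version <= 2 -> NONE
v11: WRITE b=49  (b history now [(2, 25), (6, 34), (10, 36), (11, 49)])
v12: WRITE c=7  (c history now [(7, 65), (9, 8), (12, 7)])
v13: WRITE a=69  (a history now [(1, 64), (4, 46), (8, 60), (13, 69)])
v14: WRITE d=35  (d history now [(3, 2), (5, 10), (14, 35)])
v15: WRITE d=53  (d history now [(3, 2), (5, 10), (14, 35), (15, 53)])
v16: WRITE a=2  (a history now [(1, 64), (4, 46), (8, 60), (13, 69), (16, 2)])
v17: WRITE a=68  (a history now [(1, 64), (4, 46), (8, 60), (13, 69), (16, 2), (17, 68)])
v18: WRITE b=52  (b history now [(2, 25), (6, 34), (10, 36), (11, 49), (18, 52)])
v19: WRITE c=24  (c history now [(7, 65), (9, 8), (12, 7), (19, 24)])
READ a @v6: history=[(1, 64), (4, 46), (8, 60), (13, 69), (16, 2), (17, 68)] -> pick v4 -> 46
READ c @v3: history=[(7, 65), (9, 8), (12, 7), (19, 24)] -> no version <= 3 -> NONE
v20: WRITE a=44  (a history now [(1, 64), (4, 46), (8, 60), (13, 69), (16, 2), (17, 68), (20, 44)])
Read results in order: ['NONE', 'NONE', '64', '64', '25', '60', 'NONE', '46', 'NONE']
NONE count = 4

Answer: 4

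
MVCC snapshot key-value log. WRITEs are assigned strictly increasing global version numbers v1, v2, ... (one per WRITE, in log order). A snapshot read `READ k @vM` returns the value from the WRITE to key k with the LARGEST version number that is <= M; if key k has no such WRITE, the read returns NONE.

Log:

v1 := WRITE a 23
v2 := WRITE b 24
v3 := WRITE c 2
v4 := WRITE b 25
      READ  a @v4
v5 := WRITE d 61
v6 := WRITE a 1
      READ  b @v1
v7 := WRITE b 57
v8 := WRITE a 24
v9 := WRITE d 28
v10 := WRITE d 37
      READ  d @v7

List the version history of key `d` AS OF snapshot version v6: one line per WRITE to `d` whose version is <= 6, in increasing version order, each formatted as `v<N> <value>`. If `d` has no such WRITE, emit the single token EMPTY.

Scan writes for key=d with version <= 6:
  v1 WRITE a 23 -> skip
  v2 WRITE b 24 -> skip
  v3 WRITE c 2 -> skip
  v4 WRITE b 25 -> skip
  v5 WRITE d 61 -> keep
  v6 WRITE a 1 -> skip
  v7 WRITE b 57 -> skip
  v8 WRITE a 24 -> skip
  v9 WRITE d 28 -> drop (> snap)
  v10 WRITE d 37 -> drop (> snap)
Collected: [(5, 61)]

Answer: v5 61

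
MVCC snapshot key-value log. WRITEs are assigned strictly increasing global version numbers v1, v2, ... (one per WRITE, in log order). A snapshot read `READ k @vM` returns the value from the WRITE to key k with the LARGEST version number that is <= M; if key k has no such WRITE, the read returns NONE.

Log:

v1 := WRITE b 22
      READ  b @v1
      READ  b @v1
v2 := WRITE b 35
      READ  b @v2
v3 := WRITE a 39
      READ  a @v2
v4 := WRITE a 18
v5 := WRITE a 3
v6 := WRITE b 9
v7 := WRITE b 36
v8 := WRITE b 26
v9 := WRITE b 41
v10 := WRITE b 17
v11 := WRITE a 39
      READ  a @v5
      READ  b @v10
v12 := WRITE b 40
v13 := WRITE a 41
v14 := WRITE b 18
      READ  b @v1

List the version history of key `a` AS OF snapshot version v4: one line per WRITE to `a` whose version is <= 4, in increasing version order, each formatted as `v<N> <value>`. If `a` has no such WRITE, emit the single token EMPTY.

Scan writes for key=a with version <= 4:
  v1 WRITE b 22 -> skip
  v2 WRITE b 35 -> skip
  v3 WRITE a 39 -> keep
  v4 WRITE a 18 -> keep
  v5 WRITE a 3 -> drop (> snap)
  v6 WRITE b 9 -> skip
  v7 WRITE b 36 -> skip
  v8 WRITE b 26 -> skip
  v9 WRITE b 41 -> skip
  v10 WRITE b 17 -> skip
  v11 WRITE a 39 -> drop (> snap)
  v12 WRITE b 40 -> skip
  v13 WRITE a 41 -> drop (> snap)
  v14 WRITE b 18 -> skip
Collected: [(3, 39), (4, 18)]

Answer: v3 39
v4 18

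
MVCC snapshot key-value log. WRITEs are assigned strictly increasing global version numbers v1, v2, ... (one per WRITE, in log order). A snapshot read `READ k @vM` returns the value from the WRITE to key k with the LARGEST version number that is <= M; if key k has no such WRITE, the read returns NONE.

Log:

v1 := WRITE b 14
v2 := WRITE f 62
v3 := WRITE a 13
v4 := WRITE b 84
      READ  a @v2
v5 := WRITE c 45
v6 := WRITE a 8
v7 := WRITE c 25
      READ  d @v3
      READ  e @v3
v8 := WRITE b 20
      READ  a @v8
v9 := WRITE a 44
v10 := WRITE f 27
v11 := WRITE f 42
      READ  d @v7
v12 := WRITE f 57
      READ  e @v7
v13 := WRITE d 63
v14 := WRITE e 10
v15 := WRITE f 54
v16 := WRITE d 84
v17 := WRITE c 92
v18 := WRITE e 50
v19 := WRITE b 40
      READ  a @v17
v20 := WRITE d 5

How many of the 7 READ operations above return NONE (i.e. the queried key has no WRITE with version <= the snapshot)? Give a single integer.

Answer: 5

Derivation:
v1: WRITE b=14  (b history now [(1, 14)])
v2: WRITE f=62  (f history now [(2, 62)])
v3: WRITE a=13  (a history now [(3, 13)])
v4: WRITE b=84  (b history now [(1, 14), (4, 84)])
READ a @v2: history=[(3, 13)] -> no version <= 2 -> NONE
v5: WRITE c=45  (c history now [(5, 45)])
v6: WRITE a=8  (a history now [(3, 13), (6, 8)])
v7: WRITE c=25  (c history now [(5, 45), (7, 25)])
READ d @v3: history=[] -> no version <= 3 -> NONE
READ e @v3: history=[] -> no version <= 3 -> NONE
v8: WRITE b=20  (b history now [(1, 14), (4, 84), (8, 20)])
READ a @v8: history=[(3, 13), (6, 8)] -> pick v6 -> 8
v9: WRITE a=44  (a history now [(3, 13), (6, 8), (9, 44)])
v10: WRITE f=27  (f history now [(2, 62), (10, 27)])
v11: WRITE f=42  (f history now [(2, 62), (10, 27), (11, 42)])
READ d @v7: history=[] -> no version <= 7 -> NONE
v12: WRITE f=57  (f history now [(2, 62), (10, 27), (11, 42), (12, 57)])
READ e @v7: history=[] -> no version <= 7 -> NONE
v13: WRITE d=63  (d history now [(13, 63)])
v14: WRITE e=10  (e history now [(14, 10)])
v15: WRITE f=54  (f history now [(2, 62), (10, 27), (11, 42), (12, 57), (15, 54)])
v16: WRITE d=84  (d history now [(13, 63), (16, 84)])
v17: WRITE c=92  (c history now [(5, 45), (7, 25), (17, 92)])
v18: WRITE e=50  (e history now [(14, 10), (18, 50)])
v19: WRITE b=40  (b history now [(1, 14), (4, 84), (8, 20), (19, 40)])
READ a @v17: history=[(3, 13), (6, 8), (9, 44)] -> pick v9 -> 44
v20: WRITE d=5  (d history now [(13, 63), (16, 84), (20, 5)])
Read results in order: ['NONE', 'NONE', 'NONE', '8', 'NONE', 'NONE', '44']
NONE count = 5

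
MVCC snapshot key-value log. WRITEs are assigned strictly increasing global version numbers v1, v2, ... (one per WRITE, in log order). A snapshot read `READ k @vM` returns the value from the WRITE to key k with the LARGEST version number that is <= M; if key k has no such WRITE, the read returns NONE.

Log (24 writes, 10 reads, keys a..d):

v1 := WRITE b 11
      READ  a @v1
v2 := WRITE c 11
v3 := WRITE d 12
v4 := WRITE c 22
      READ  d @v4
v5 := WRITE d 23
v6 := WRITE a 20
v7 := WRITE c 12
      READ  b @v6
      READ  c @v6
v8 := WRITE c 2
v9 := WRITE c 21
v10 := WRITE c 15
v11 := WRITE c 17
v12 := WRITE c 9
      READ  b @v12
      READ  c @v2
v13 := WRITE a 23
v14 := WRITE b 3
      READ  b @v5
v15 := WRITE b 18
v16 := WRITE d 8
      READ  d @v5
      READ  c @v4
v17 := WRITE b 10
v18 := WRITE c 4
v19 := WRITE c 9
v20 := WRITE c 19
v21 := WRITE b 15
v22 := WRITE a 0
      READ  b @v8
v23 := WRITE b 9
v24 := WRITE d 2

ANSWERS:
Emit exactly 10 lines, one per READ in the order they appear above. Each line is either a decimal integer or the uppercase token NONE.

Answer: NONE
12
11
22
11
11
11
23
22
11

Derivation:
v1: WRITE b=11  (b history now [(1, 11)])
READ a @v1: history=[] -> no version <= 1 -> NONE
v2: WRITE c=11  (c history now [(2, 11)])
v3: WRITE d=12  (d history now [(3, 12)])
v4: WRITE c=22  (c history now [(2, 11), (4, 22)])
READ d @v4: history=[(3, 12)] -> pick v3 -> 12
v5: WRITE d=23  (d history now [(3, 12), (5, 23)])
v6: WRITE a=20  (a history now [(6, 20)])
v7: WRITE c=12  (c history now [(2, 11), (4, 22), (7, 12)])
READ b @v6: history=[(1, 11)] -> pick v1 -> 11
READ c @v6: history=[(2, 11), (4, 22), (7, 12)] -> pick v4 -> 22
v8: WRITE c=2  (c history now [(2, 11), (4, 22), (7, 12), (8, 2)])
v9: WRITE c=21  (c history now [(2, 11), (4, 22), (7, 12), (8, 2), (9, 21)])
v10: WRITE c=15  (c history now [(2, 11), (4, 22), (7, 12), (8, 2), (9, 21), (10, 15)])
v11: WRITE c=17  (c history now [(2, 11), (4, 22), (7, 12), (8, 2), (9, 21), (10, 15), (11, 17)])
v12: WRITE c=9  (c history now [(2, 11), (4, 22), (7, 12), (8, 2), (9, 21), (10, 15), (11, 17), (12, 9)])
READ b @v12: history=[(1, 11)] -> pick v1 -> 11
READ c @v2: history=[(2, 11), (4, 22), (7, 12), (8, 2), (9, 21), (10, 15), (11, 17), (12, 9)] -> pick v2 -> 11
v13: WRITE a=23  (a history now [(6, 20), (13, 23)])
v14: WRITE b=3  (b history now [(1, 11), (14, 3)])
READ b @v5: history=[(1, 11), (14, 3)] -> pick v1 -> 11
v15: WRITE b=18  (b history now [(1, 11), (14, 3), (15, 18)])
v16: WRITE d=8  (d history now [(3, 12), (5, 23), (16, 8)])
READ d @v5: history=[(3, 12), (5, 23), (16, 8)] -> pick v5 -> 23
READ c @v4: history=[(2, 11), (4, 22), (7, 12), (8, 2), (9, 21), (10, 15), (11, 17), (12, 9)] -> pick v4 -> 22
v17: WRITE b=10  (b history now [(1, 11), (14, 3), (15, 18), (17, 10)])
v18: WRITE c=4  (c history now [(2, 11), (4, 22), (7, 12), (8, 2), (9, 21), (10, 15), (11, 17), (12, 9), (18, 4)])
v19: WRITE c=9  (c history now [(2, 11), (4, 22), (7, 12), (8, 2), (9, 21), (10, 15), (11, 17), (12, 9), (18, 4), (19, 9)])
v20: WRITE c=19  (c history now [(2, 11), (4, 22), (7, 12), (8, 2), (9, 21), (10, 15), (11, 17), (12, 9), (18, 4), (19, 9), (20, 19)])
v21: WRITE b=15  (b history now [(1, 11), (14, 3), (15, 18), (17, 10), (21, 15)])
v22: WRITE a=0  (a history now [(6, 20), (13, 23), (22, 0)])
READ b @v8: history=[(1, 11), (14, 3), (15, 18), (17, 10), (21, 15)] -> pick v1 -> 11
v23: WRITE b=9  (b history now [(1, 11), (14, 3), (15, 18), (17, 10), (21, 15), (23, 9)])
v24: WRITE d=2  (d history now [(3, 12), (5, 23), (16, 8), (24, 2)])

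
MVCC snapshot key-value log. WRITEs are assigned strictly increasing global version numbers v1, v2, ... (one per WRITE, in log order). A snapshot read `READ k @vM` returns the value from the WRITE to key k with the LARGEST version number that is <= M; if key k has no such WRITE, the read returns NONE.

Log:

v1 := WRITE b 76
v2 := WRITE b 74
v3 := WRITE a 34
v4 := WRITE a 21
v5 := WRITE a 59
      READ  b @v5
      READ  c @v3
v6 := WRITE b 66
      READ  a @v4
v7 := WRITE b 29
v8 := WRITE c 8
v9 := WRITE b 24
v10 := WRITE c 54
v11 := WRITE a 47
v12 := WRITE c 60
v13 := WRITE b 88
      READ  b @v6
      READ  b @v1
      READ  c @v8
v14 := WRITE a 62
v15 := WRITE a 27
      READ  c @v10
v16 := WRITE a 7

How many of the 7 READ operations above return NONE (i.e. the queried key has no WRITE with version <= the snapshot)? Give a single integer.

Answer: 1

Derivation:
v1: WRITE b=76  (b history now [(1, 76)])
v2: WRITE b=74  (b history now [(1, 76), (2, 74)])
v3: WRITE a=34  (a history now [(3, 34)])
v4: WRITE a=21  (a history now [(3, 34), (4, 21)])
v5: WRITE a=59  (a history now [(3, 34), (4, 21), (5, 59)])
READ b @v5: history=[(1, 76), (2, 74)] -> pick v2 -> 74
READ c @v3: history=[] -> no version <= 3 -> NONE
v6: WRITE b=66  (b history now [(1, 76), (2, 74), (6, 66)])
READ a @v4: history=[(3, 34), (4, 21), (5, 59)] -> pick v4 -> 21
v7: WRITE b=29  (b history now [(1, 76), (2, 74), (6, 66), (7, 29)])
v8: WRITE c=8  (c history now [(8, 8)])
v9: WRITE b=24  (b history now [(1, 76), (2, 74), (6, 66), (7, 29), (9, 24)])
v10: WRITE c=54  (c history now [(8, 8), (10, 54)])
v11: WRITE a=47  (a history now [(3, 34), (4, 21), (5, 59), (11, 47)])
v12: WRITE c=60  (c history now [(8, 8), (10, 54), (12, 60)])
v13: WRITE b=88  (b history now [(1, 76), (2, 74), (6, 66), (7, 29), (9, 24), (13, 88)])
READ b @v6: history=[(1, 76), (2, 74), (6, 66), (7, 29), (9, 24), (13, 88)] -> pick v6 -> 66
READ b @v1: history=[(1, 76), (2, 74), (6, 66), (7, 29), (9, 24), (13, 88)] -> pick v1 -> 76
READ c @v8: history=[(8, 8), (10, 54), (12, 60)] -> pick v8 -> 8
v14: WRITE a=62  (a history now [(3, 34), (4, 21), (5, 59), (11, 47), (14, 62)])
v15: WRITE a=27  (a history now [(3, 34), (4, 21), (5, 59), (11, 47), (14, 62), (15, 27)])
READ c @v10: history=[(8, 8), (10, 54), (12, 60)] -> pick v10 -> 54
v16: WRITE a=7  (a history now [(3, 34), (4, 21), (5, 59), (11, 47), (14, 62), (15, 27), (16, 7)])
Read results in order: ['74', 'NONE', '21', '66', '76', '8', '54']
NONE count = 1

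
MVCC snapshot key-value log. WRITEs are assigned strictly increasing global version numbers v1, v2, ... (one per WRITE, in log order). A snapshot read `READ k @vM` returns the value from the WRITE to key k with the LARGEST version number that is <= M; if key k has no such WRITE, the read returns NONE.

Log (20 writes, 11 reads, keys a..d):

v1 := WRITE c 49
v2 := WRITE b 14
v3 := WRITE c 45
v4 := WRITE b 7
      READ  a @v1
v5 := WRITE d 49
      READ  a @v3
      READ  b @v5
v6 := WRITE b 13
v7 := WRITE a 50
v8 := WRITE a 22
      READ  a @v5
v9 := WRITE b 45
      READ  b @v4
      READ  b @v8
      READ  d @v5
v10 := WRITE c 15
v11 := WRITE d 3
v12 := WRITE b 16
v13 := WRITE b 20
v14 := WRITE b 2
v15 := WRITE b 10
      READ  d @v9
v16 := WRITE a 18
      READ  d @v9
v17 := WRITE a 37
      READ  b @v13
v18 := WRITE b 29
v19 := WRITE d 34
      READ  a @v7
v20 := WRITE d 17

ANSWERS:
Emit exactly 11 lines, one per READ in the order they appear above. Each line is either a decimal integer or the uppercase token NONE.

Answer: NONE
NONE
7
NONE
7
13
49
49
49
20
50

Derivation:
v1: WRITE c=49  (c history now [(1, 49)])
v2: WRITE b=14  (b history now [(2, 14)])
v3: WRITE c=45  (c history now [(1, 49), (3, 45)])
v4: WRITE b=7  (b history now [(2, 14), (4, 7)])
READ a @v1: history=[] -> no version <= 1 -> NONE
v5: WRITE d=49  (d history now [(5, 49)])
READ a @v3: history=[] -> no version <= 3 -> NONE
READ b @v5: history=[(2, 14), (4, 7)] -> pick v4 -> 7
v6: WRITE b=13  (b history now [(2, 14), (4, 7), (6, 13)])
v7: WRITE a=50  (a history now [(7, 50)])
v8: WRITE a=22  (a history now [(7, 50), (8, 22)])
READ a @v5: history=[(7, 50), (8, 22)] -> no version <= 5 -> NONE
v9: WRITE b=45  (b history now [(2, 14), (4, 7), (6, 13), (9, 45)])
READ b @v4: history=[(2, 14), (4, 7), (6, 13), (9, 45)] -> pick v4 -> 7
READ b @v8: history=[(2, 14), (4, 7), (6, 13), (9, 45)] -> pick v6 -> 13
READ d @v5: history=[(5, 49)] -> pick v5 -> 49
v10: WRITE c=15  (c history now [(1, 49), (3, 45), (10, 15)])
v11: WRITE d=3  (d history now [(5, 49), (11, 3)])
v12: WRITE b=16  (b history now [(2, 14), (4, 7), (6, 13), (9, 45), (12, 16)])
v13: WRITE b=20  (b history now [(2, 14), (4, 7), (6, 13), (9, 45), (12, 16), (13, 20)])
v14: WRITE b=2  (b history now [(2, 14), (4, 7), (6, 13), (9, 45), (12, 16), (13, 20), (14, 2)])
v15: WRITE b=10  (b history now [(2, 14), (4, 7), (6, 13), (9, 45), (12, 16), (13, 20), (14, 2), (15, 10)])
READ d @v9: history=[(5, 49), (11, 3)] -> pick v5 -> 49
v16: WRITE a=18  (a history now [(7, 50), (8, 22), (16, 18)])
READ d @v9: history=[(5, 49), (11, 3)] -> pick v5 -> 49
v17: WRITE a=37  (a history now [(7, 50), (8, 22), (16, 18), (17, 37)])
READ b @v13: history=[(2, 14), (4, 7), (6, 13), (9, 45), (12, 16), (13, 20), (14, 2), (15, 10)] -> pick v13 -> 20
v18: WRITE b=29  (b history now [(2, 14), (4, 7), (6, 13), (9, 45), (12, 16), (13, 20), (14, 2), (15, 10), (18, 29)])
v19: WRITE d=34  (d history now [(5, 49), (11, 3), (19, 34)])
READ a @v7: history=[(7, 50), (8, 22), (16, 18), (17, 37)] -> pick v7 -> 50
v20: WRITE d=17  (d history now [(5, 49), (11, 3), (19, 34), (20, 17)])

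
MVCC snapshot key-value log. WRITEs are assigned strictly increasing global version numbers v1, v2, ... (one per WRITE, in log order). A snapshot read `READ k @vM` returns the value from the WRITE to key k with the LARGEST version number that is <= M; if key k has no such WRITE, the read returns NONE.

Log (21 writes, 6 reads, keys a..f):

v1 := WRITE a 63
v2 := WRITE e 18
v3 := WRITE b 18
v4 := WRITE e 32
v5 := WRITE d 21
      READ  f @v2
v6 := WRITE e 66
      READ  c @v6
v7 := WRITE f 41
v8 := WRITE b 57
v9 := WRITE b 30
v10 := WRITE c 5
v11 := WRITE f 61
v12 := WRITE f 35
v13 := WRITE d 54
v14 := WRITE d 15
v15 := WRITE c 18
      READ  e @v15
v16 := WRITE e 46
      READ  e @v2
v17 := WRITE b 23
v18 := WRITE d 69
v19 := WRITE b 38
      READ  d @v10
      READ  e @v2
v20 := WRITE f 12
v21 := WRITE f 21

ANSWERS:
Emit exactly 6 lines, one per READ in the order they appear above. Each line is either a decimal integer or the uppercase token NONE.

v1: WRITE a=63  (a history now [(1, 63)])
v2: WRITE e=18  (e history now [(2, 18)])
v3: WRITE b=18  (b history now [(3, 18)])
v4: WRITE e=32  (e history now [(2, 18), (4, 32)])
v5: WRITE d=21  (d history now [(5, 21)])
READ f @v2: history=[] -> no version <= 2 -> NONE
v6: WRITE e=66  (e history now [(2, 18), (4, 32), (6, 66)])
READ c @v6: history=[] -> no version <= 6 -> NONE
v7: WRITE f=41  (f history now [(7, 41)])
v8: WRITE b=57  (b history now [(3, 18), (8, 57)])
v9: WRITE b=30  (b history now [(3, 18), (8, 57), (9, 30)])
v10: WRITE c=5  (c history now [(10, 5)])
v11: WRITE f=61  (f history now [(7, 41), (11, 61)])
v12: WRITE f=35  (f history now [(7, 41), (11, 61), (12, 35)])
v13: WRITE d=54  (d history now [(5, 21), (13, 54)])
v14: WRITE d=15  (d history now [(5, 21), (13, 54), (14, 15)])
v15: WRITE c=18  (c history now [(10, 5), (15, 18)])
READ e @v15: history=[(2, 18), (4, 32), (6, 66)] -> pick v6 -> 66
v16: WRITE e=46  (e history now [(2, 18), (4, 32), (6, 66), (16, 46)])
READ e @v2: history=[(2, 18), (4, 32), (6, 66), (16, 46)] -> pick v2 -> 18
v17: WRITE b=23  (b history now [(3, 18), (8, 57), (9, 30), (17, 23)])
v18: WRITE d=69  (d history now [(5, 21), (13, 54), (14, 15), (18, 69)])
v19: WRITE b=38  (b history now [(3, 18), (8, 57), (9, 30), (17, 23), (19, 38)])
READ d @v10: history=[(5, 21), (13, 54), (14, 15), (18, 69)] -> pick v5 -> 21
READ e @v2: history=[(2, 18), (4, 32), (6, 66), (16, 46)] -> pick v2 -> 18
v20: WRITE f=12  (f history now [(7, 41), (11, 61), (12, 35), (20, 12)])
v21: WRITE f=21  (f history now [(7, 41), (11, 61), (12, 35), (20, 12), (21, 21)])

Answer: NONE
NONE
66
18
21
18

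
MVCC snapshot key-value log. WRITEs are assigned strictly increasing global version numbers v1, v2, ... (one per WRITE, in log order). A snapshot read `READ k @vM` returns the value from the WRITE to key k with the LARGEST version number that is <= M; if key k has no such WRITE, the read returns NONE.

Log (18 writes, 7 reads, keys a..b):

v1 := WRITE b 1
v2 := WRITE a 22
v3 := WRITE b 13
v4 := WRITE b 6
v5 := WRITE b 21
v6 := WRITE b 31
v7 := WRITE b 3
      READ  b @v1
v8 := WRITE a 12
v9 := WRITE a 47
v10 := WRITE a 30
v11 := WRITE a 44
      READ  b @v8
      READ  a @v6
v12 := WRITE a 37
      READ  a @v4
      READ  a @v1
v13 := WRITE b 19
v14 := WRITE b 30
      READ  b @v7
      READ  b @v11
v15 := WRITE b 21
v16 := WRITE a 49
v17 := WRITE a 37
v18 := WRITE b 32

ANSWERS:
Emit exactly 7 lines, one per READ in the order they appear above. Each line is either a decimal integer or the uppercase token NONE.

v1: WRITE b=1  (b history now [(1, 1)])
v2: WRITE a=22  (a history now [(2, 22)])
v3: WRITE b=13  (b history now [(1, 1), (3, 13)])
v4: WRITE b=6  (b history now [(1, 1), (3, 13), (4, 6)])
v5: WRITE b=21  (b history now [(1, 1), (3, 13), (4, 6), (5, 21)])
v6: WRITE b=31  (b history now [(1, 1), (3, 13), (4, 6), (5, 21), (6, 31)])
v7: WRITE b=3  (b history now [(1, 1), (3, 13), (4, 6), (5, 21), (6, 31), (7, 3)])
READ b @v1: history=[(1, 1), (3, 13), (4, 6), (5, 21), (6, 31), (7, 3)] -> pick v1 -> 1
v8: WRITE a=12  (a history now [(2, 22), (8, 12)])
v9: WRITE a=47  (a history now [(2, 22), (8, 12), (9, 47)])
v10: WRITE a=30  (a history now [(2, 22), (8, 12), (9, 47), (10, 30)])
v11: WRITE a=44  (a history now [(2, 22), (8, 12), (9, 47), (10, 30), (11, 44)])
READ b @v8: history=[(1, 1), (3, 13), (4, 6), (5, 21), (6, 31), (7, 3)] -> pick v7 -> 3
READ a @v6: history=[(2, 22), (8, 12), (9, 47), (10, 30), (11, 44)] -> pick v2 -> 22
v12: WRITE a=37  (a history now [(2, 22), (8, 12), (9, 47), (10, 30), (11, 44), (12, 37)])
READ a @v4: history=[(2, 22), (8, 12), (9, 47), (10, 30), (11, 44), (12, 37)] -> pick v2 -> 22
READ a @v1: history=[(2, 22), (8, 12), (9, 47), (10, 30), (11, 44), (12, 37)] -> no version <= 1 -> NONE
v13: WRITE b=19  (b history now [(1, 1), (3, 13), (4, 6), (5, 21), (6, 31), (7, 3), (13, 19)])
v14: WRITE b=30  (b history now [(1, 1), (3, 13), (4, 6), (5, 21), (6, 31), (7, 3), (13, 19), (14, 30)])
READ b @v7: history=[(1, 1), (3, 13), (4, 6), (5, 21), (6, 31), (7, 3), (13, 19), (14, 30)] -> pick v7 -> 3
READ b @v11: history=[(1, 1), (3, 13), (4, 6), (5, 21), (6, 31), (7, 3), (13, 19), (14, 30)] -> pick v7 -> 3
v15: WRITE b=21  (b history now [(1, 1), (3, 13), (4, 6), (5, 21), (6, 31), (7, 3), (13, 19), (14, 30), (15, 21)])
v16: WRITE a=49  (a history now [(2, 22), (8, 12), (9, 47), (10, 30), (11, 44), (12, 37), (16, 49)])
v17: WRITE a=37  (a history now [(2, 22), (8, 12), (9, 47), (10, 30), (11, 44), (12, 37), (16, 49), (17, 37)])
v18: WRITE b=32  (b history now [(1, 1), (3, 13), (4, 6), (5, 21), (6, 31), (7, 3), (13, 19), (14, 30), (15, 21), (18, 32)])

Answer: 1
3
22
22
NONE
3
3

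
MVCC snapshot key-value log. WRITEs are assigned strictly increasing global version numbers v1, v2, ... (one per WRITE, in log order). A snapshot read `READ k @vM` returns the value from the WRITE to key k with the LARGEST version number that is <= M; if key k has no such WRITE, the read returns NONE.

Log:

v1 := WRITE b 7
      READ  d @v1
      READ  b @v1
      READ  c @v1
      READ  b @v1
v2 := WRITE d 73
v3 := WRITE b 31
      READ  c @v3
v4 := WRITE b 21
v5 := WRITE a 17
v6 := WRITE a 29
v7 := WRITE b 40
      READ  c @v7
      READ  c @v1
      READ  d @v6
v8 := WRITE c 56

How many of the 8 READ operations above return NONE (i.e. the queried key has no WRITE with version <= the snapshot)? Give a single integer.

Answer: 5

Derivation:
v1: WRITE b=7  (b history now [(1, 7)])
READ d @v1: history=[] -> no version <= 1 -> NONE
READ b @v1: history=[(1, 7)] -> pick v1 -> 7
READ c @v1: history=[] -> no version <= 1 -> NONE
READ b @v1: history=[(1, 7)] -> pick v1 -> 7
v2: WRITE d=73  (d history now [(2, 73)])
v3: WRITE b=31  (b history now [(1, 7), (3, 31)])
READ c @v3: history=[] -> no version <= 3 -> NONE
v4: WRITE b=21  (b history now [(1, 7), (3, 31), (4, 21)])
v5: WRITE a=17  (a history now [(5, 17)])
v6: WRITE a=29  (a history now [(5, 17), (6, 29)])
v7: WRITE b=40  (b history now [(1, 7), (3, 31), (4, 21), (7, 40)])
READ c @v7: history=[] -> no version <= 7 -> NONE
READ c @v1: history=[] -> no version <= 1 -> NONE
READ d @v6: history=[(2, 73)] -> pick v2 -> 73
v8: WRITE c=56  (c history now [(8, 56)])
Read results in order: ['NONE', '7', 'NONE', '7', 'NONE', 'NONE', 'NONE', '73']
NONE count = 5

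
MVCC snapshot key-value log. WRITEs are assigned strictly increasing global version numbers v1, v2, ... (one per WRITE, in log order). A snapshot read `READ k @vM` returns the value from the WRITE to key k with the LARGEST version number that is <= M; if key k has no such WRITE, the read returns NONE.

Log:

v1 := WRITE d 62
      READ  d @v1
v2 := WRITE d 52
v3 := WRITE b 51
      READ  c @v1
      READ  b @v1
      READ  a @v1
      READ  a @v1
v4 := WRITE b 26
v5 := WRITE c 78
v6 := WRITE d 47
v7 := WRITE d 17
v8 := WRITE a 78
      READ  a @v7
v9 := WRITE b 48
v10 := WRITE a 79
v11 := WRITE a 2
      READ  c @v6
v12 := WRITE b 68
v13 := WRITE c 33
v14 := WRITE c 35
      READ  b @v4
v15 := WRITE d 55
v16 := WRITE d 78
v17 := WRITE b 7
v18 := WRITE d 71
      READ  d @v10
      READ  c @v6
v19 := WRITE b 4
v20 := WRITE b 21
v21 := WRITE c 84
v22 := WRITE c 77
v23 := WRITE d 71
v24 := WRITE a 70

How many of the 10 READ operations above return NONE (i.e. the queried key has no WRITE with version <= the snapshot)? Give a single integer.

v1: WRITE d=62  (d history now [(1, 62)])
READ d @v1: history=[(1, 62)] -> pick v1 -> 62
v2: WRITE d=52  (d history now [(1, 62), (2, 52)])
v3: WRITE b=51  (b history now [(3, 51)])
READ c @v1: history=[] -> no version <= 1 -> NONE
READ b @v1: history=[(3, 51)] -> no version <= 1 -> NONE
READ a @v1: history=[] -> no version <= 1 -> NONE
READ a @v1: history=[] -> no version <= 1 -> NONE
v4: WRITE b=26  (b history now [(3, 51), (4, 26)])
v5: WRITE c=78  (c history now [(5, 78)])
v6: WRITE d=47  (d history now [(1, 62), (2, 52), (6, 47)])
v7: WRITE d=17  (d history now [(1, 62), (2, 52), (6, 47), (7, 17)])
v8: WRITE a=78  (a history now [(8, 78)])
READ a @v7: history=[(8, 78)] -> no version <= 7 -> NONE
v9: WRITE b=48  (b history now [(3, 51), (4, 26), (9, 48)])
v10: WRITE a=79  (a history now [(8, 78), (10, 79)])
v11: WRITE a=2  (a history now [(8, 78), (10, 79), (11, 2)])
READ c @v6: history=[(5, 78)] -> pick v5 -> 78
v12: WRITE b=68  (b history now [(3, 51), (4, 26), (9, 48), (12, 68)])
v13: WRITE c=33  (c history now [(5, 78), (13, 33)])
v14: WRITE c=35  (c history now [(5, 78), (13, 33), (14, 35)])
READ b @v4: history=[(3, 51), (4, 26), (9, 48), (12, 68)] -> pick v4 -> 26
v15: WRITE d=55  (d history now [(1, 62), (2, 52), (6, 47), (7, 17), (15, 55)])
v16: WRITE d=78  (d history now [(1, 62), (2, 52), (6, 47), (7, 17), (15, 55), (16, 78)])
v17: WRITE b=7  (b history now [(3, 51), (4, 26), (9, 48), (12, 68), (17, 7)])
v18: WRITE d=71  (d history now [(1, 62), (2, 52), (6, 47), (7, 17), (15, 55), (16, 78), (18, 71)])
READ d @v10: history=[(1, 62), (2, 52), (6, 47), (7, 17), (15, 55), (16, 78), (18, 71)] -> pick v7 -> 17
READ c @v6: history=[(5, 78), (13, 33), (14, 35)] -> pick v5 -> 78
v19: WRITE b=4  (b history now [(3, 51), (4, 26), (9, 48), (12, 68), (17, 7), (19, 4)])
v20: WRITE b=21  (b history now [(3, 51), (4, 26), (9, 48), (12, 68), (17, 7), (19, 4), (20, 21)])
v21: WRITE c=84  (c history now [(5, 78), (13, 33), (14, 35), (21, 84)])
v22: WRITE c=77  (c history now [(5, 78), (13, 33), (14, 35), (21, 84), (22, 77)])
v23: WRITE d=71  (d history now [(1, 62), (2, 52), (6, 47), (7, 17), (15, 55), (16, 78), (18, 71), (23, 71)])
v24: WRITE a=70  (a history now [(8, 78), (10, 79), (11, 2), (24, 70)])
Read results in order: ['62', 'NONE', 'NONE', 'NONE', 'NONE', 'NONE', '78', '26', '17', '78']
NONE count = 5

Answer: 5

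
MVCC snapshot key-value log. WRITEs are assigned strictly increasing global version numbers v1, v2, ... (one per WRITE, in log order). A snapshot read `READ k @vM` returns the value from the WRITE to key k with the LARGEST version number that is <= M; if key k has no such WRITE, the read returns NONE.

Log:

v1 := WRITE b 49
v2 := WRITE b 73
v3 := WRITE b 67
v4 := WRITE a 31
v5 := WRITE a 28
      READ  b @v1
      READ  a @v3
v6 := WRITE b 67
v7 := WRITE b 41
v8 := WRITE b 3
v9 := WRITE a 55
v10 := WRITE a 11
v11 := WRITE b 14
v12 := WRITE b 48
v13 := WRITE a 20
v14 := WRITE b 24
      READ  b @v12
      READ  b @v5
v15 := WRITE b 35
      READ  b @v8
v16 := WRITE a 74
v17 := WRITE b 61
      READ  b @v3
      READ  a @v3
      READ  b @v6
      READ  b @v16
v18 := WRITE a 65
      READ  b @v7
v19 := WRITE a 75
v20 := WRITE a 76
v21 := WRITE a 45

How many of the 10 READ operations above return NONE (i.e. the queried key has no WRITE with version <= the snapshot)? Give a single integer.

v1: WRITE b=49  (b history now [(1, 49)])
v2: WRITE b=73  (b history now [(1, 49), (2, 73)])
v3: WRITE b=67  (b history now [(1, 49), (2, 73), (3, 67)])
v4: WRITE a=31  (a history now [(4, 31)])
v5: WRITE a=28  (a history now [(4, 31), (5, 28)])
READ b @v1: history=[(1, 49), (2, 73), (3, 67)] -> pick v1 -> 49
READ a @v3: history=[(4, 31), (5, 28)] -> no version <= 3 -> NONE
v6: WRITE b=67  (b history now [(1, 49), (2, 73), (3, 67), (6, 67)])
v7: WRITE b=41  (b history now [(1, 49), (2, 73), (3, 67), (6, 67), (7, 41)])
v8: WRITE b=3  (b history now [(1, 49), (2, 73), (3, 67), (6, 67), (7, 41), (8, 3)])
v9: WRITE a=55  (a history now [(4, 31), (5, 28), (9, 55)])
v10: WRITE a=11  (a history now [(4, 31), (5, 28), (9, 55), (10, 11)])
v11: WRITE b=14  (b history now [(1, 49), (2, 73), (3, 67), (6, 67), (7, 41), (8, 3), (11, 14)])
v12: WRITE b=48  (b history now [(1, 49), (2, 73), (3, 67), (6, 67), (7, 41), (8, 3), (11, 14), (12, 48)])
v13: WRITE a=20  (a history now [(4, 31), (5, 28), (9, 55), (10, 11), (13, 20)])
v14: WRITE b=24  (b history now [(1, 49), (2, 73), (3, 67), (6, 67), (7, 41), (8, 3), (11, 14), (12, 48), (14, 24)])
READ b @v12: history=[(1, 49), (2, 73), (3, 67), (6, 67), (7, 41), (8, 3), (11, 14), (12, 48), (14, 24)] -> pick v12 -> 48
READ b @v5: history=[(1, 49), (2, 73), (3, 67), (6, 67), (7, 41), (8, 3), (11, 14), (12, 48), (14, 24)] -> pick v3 -> 67
v15: WRITE b=35  (b history now [(1, 49), (2, 73), (3, 67), (6, 67), (7, 41), (8, 3), (11, 14), (12, 48), (14, 24), (15, 35)])
READ b @v8: history=[(1, 49), (2, 73), (3, 67), (6, 67), (7, 41), (8, 3), (11, 14), (12, 48), (14, 24), (15, 35)] -> pick v8 -> 3
v16: WRITE a=74  (a history now [(4, 31), (5, 28), (9, 55), (10, 11), (13, 20), (16, 74)])
v17: WRITE b=61  (b history now [(1, 49), (2, 73), (3, 67), (6, 67), (7, 41), (8, 3), (11, 14), (12, 48), (14, 24), (15, 35), (17, 61)])
READ b @v3: history=[(1, 49), (2, 73), (3, 67), (6, 67), (7, 41), (8, 3), (11, 14), (12, 48), (14, 24), (15, 35), (17, 61)] -> pick v3 -> 67
READ a @v3: history=[(4, 31), (5, 28), (9, 55), (10, 11), (13, 20), (16, 74)] -> no version <= 3 -> NONE
READ b @v6: history=[(1, 49), (2, 73), (3, 67), (6, 67), (7, 41), (8, 3), (11, 14), (12, 48), (14, 24), (15, 35), (17, 61)] -> pick v6 -> 67
READ b @v16: history=[(1, 49), (2, 73), (3, 67), (6, 67), (7, 41), (8, 3), (11, 14), (12, 48), (14, 24), (15, 35), (17, 61)] -> pick v15 -> 35
v18: WRITE a=65  (a history now [(4, 31), (5, 28), (9, 55), (10, 11), (13, 20), (16, 74), (18, 65)])
READ b @v7: history=[(1, 49), (2, 73), (3, 67), (6, 67), (7, 41), (8, 3), (11, 14), (12, 48), (14, 24), (15, 35), (17, 61)] -> pick v7 -> 41
v19: WRITE a=75  (a history now [(4, 31), (5, 28), (9, 55), (10, 11), (13, 20), (16, 74), (18, 65), (19, 75)])
v20: WRITE a=76  (a history now [(4, 31), (5, 28), (9, 55), (10, 11), (13, 20), (16, 74), (18, 65), (19, 75), (20, 76)])
v21: WRITE a=45  (a history now [(4, 31), (5, 28), (9, 55), (10, 11), (13, 20), (16, 74), (18, 65), (19, 75), (20, 76), (21, 45)])
Read results in order: ['49', 'NONE', '48', '67', '3', '67', 'NONE', '67', '35', '41']
NONE count = 2

Answer: 2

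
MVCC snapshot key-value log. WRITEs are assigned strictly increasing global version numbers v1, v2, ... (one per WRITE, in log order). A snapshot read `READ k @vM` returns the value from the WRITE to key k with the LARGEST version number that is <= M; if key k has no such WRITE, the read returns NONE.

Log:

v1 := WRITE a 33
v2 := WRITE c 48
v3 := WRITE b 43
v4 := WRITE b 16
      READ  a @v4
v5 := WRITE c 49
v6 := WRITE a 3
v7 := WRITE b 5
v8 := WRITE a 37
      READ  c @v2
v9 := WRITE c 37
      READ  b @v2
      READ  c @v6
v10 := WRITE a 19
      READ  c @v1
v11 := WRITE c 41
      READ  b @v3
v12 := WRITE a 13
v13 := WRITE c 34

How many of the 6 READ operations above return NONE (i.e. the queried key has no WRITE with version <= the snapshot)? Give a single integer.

Answer: 2

Derivation:
v1: WRITE a=33  (a history now [(1, 33)])
v2: WRITE c=48  (c history now [(2, 48)])
v3: WRITE b=43  (b history now [(3, 43)])
v4: WRITE b=16  (b history now [(3, 43), (4, 16)])
READ a @v4: history=[(1, 33)] -> pick v1 -> 33
v5: WRITE c=49  (c history now [(2, 48), (5, 49)])
v6: WRITE a=3  (a history now [(1, 33), (6, 3)])
v7: WRITE b=5  (b history now [(3, 43), (4, 16), (7, 5)])
v8: WRITE a=37  (a history now [(1, 33), (6, 3), (8, 37)])
READ c @v2: history=[(2, 48), (5, 49)] -> pick v2 -> 48
v9: WRITE c=37  (c history now [(2, 48), (5, 49), (9, 37)])
READ b @v2: history=[(3, 43), (4, 16), (7, 5)] -> no version <= 2 -> NONE
READ c @v6: history=[(2, 48), (5, 49), (9, 37)] -> pick v5 -> 49
v10: WRITE a=19  (a history now [(1, 33), (6, 3), (8, 37), (10, 19)])
READ c @v1: history=[(2, 48), (5, 49), (9, 37)] -> no version <= 1 -> NONE
v11: WRITE c=41  (c history now [(2, 48), (5, 49), (9, 37), (11, 41)])
READ b @v3: history=[(3, 43), (4, 16), (7, 5)] -> pick v3 -> 43
v12: WRITE a=13  (a history now [(1, 33), (6, 3), (8, 37), (10, 19), (12, 13)])
v13: WRITE c=34  (c history now [(2, 48), (5, 49), (9, 37), (11, 41), (13, 34)])
Read results in order: ['33', '48', 'NONE', '49', 'NONE', '43']
NONE count = 2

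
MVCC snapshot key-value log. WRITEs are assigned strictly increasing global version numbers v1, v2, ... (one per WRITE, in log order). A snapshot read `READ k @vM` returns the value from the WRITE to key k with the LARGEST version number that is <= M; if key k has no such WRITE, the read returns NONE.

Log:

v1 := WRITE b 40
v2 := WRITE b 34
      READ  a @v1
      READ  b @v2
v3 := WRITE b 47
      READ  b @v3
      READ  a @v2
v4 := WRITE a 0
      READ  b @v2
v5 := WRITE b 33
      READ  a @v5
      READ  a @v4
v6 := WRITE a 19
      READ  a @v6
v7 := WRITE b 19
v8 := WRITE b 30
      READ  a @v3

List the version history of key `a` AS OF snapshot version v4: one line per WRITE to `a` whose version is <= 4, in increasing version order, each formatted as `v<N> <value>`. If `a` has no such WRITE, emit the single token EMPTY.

Scan writes for key=a with version <= 4:
  v1 WRITE b 40 -> skip
  v2 WRITE b 34 -> skip
  v3 WRITE b 47 -> skip
  v4 WRITE a 0 -> keep
  v5 WRITE b 33 -> skip
  v6 WRITE a 19 -> drop (> snap)
  v7 WRITE b 19 -> skip
  v8 WRITE b 30 -> skip
Collected: [(4, 0)]

Answer: v4 0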